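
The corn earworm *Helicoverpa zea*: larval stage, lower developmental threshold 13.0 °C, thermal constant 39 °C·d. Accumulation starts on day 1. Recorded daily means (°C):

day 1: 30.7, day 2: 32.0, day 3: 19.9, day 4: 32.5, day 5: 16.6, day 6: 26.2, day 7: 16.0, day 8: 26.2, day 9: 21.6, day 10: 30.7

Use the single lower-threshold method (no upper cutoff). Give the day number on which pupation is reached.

day 3

Daily DD above 13.0 °C: 17.7, 19.0, 6.9, 19.5, 3.6, 13.2, 3.0, 13.2, 8.6, 17.7.
Cumulative: 17.7, 36.7, 43.6, 63.1, 66.7, 79.9, 82.9, 96.1, 104.7, 122.4.
The total first reaches 39 DD on day 3.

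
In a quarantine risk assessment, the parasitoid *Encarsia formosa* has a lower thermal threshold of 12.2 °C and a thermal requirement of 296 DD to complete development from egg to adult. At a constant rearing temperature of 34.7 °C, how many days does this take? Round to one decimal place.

13.2 days

Daily accumulation = 34.7 − 12.2 = 22.5 DD/day.
Duration = 296 / 22.5 = 13.156 ≈ 13.2 days.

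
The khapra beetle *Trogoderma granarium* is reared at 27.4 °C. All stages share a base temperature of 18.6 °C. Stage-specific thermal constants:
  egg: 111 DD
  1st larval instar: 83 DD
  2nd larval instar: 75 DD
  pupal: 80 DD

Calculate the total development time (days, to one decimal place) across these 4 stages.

39.7 days

Daily accumulation at 27.4 °C = 27.4 − 18.6 = 8.8 DD/day.
Total K = 111 + 83 + 75 + 80 = 349 DD.
Total duration = 349 / 8.8 = 39.659 ≈ 39.7 days.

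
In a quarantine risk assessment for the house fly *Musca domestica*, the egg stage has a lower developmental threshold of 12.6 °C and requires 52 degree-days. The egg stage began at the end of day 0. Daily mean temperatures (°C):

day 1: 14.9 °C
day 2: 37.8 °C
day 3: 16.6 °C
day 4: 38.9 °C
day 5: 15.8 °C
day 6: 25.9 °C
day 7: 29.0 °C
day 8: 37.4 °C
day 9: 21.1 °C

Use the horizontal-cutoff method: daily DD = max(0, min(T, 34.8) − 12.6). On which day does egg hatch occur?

Daily DD above 12.6 °C (capped at 22.2): 2.3, 22.2, 4.0, 22.2, 3.2, 13.3, 16.4, 22.2, 8.5.
Cumulative: 2.3, 24.5, 28.5, 50.7, 53.9, 67.2, 83.6, 105.8, 114.3.
The total first reaches 52 DD on day 5.

day 5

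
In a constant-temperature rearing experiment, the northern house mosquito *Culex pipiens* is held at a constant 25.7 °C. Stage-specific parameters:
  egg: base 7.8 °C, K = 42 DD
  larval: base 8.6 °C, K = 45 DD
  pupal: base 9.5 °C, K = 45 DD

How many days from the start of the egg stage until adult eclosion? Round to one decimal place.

7.8 days

egg: 42 / (25.7 − 7.8) = 42 / 17.9 = 2.346 d.
larval: 45 / (25.7 − 8.6) = 45 / 17.1 = 2.632 d.
pupal: 45 / (25.7 − 9.5) = 45 / 16.2 = 2.778 d.
Sum = 7.756 ≈ 7.8 days.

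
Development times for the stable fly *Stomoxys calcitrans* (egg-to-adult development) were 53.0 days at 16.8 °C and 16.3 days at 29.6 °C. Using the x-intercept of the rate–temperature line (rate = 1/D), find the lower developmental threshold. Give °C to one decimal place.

Under the model K = D·(T − T_b), so D₁·(T₁ − T_b) = D₂·(T₂ − T_b).
53.0·(16.8 − T_b) = 16.3·(29.6 − T_b)
T_b = (53.0·16.8 − 16.3·29.6) / (53.0 − 16.3) = 407.92 / 36.7 = 11.115 °C ≈ 11.1 °C.

11.1 °C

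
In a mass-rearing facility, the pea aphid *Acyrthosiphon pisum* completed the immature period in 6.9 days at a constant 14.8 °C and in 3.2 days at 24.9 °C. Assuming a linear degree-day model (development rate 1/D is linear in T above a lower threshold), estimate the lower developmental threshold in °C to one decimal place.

Equal thermal constants: D₁(T₁ − T_b) = D₂(T₂ − T_b).
6.9·(14.8 − T_b) = 3.2·(24.9 − T_b)
T_b = (6.9·14.8 − 3.2·24.9) / (6.9 − 3.2) = 22.44 / 3.7 = 6.065 °C ≈ 6.1 °C.

6.1 °C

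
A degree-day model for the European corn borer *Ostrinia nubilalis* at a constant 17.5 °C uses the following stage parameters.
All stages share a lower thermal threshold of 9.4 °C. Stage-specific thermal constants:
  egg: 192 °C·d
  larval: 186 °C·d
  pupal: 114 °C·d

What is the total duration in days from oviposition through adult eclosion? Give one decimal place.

Daily accumulation at 17.5 °C = 17.5 − 9.4 = 8.1 DD/day.
Total K = 192 + 186 + 114 = 492 DD.
Total duration = 492 / 8.1 = 60.741 ≈ 60.7 days.

60.7 days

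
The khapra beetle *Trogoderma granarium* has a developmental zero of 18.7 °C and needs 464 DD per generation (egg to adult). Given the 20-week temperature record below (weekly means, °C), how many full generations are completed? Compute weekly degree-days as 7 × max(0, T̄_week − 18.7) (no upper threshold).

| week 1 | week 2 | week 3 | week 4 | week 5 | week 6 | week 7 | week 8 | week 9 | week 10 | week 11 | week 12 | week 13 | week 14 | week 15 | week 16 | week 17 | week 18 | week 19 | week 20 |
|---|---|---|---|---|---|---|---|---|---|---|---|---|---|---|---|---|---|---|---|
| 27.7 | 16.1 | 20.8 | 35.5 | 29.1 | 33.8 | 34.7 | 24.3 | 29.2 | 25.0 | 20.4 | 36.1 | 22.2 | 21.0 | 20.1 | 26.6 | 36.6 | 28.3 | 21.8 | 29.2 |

Weekly DD (7 × max(0, T̄ − 18.7)): 63.0, 0.0, 14.7, 117.6, 72.8, 105.7, 112.0, 39.2, 73.5, 44.1, 11.9, 121.8, 24.5, 16.1, 9.8, 55.3, 125.3, 67.2, 21.7, 73.5.
Season total = 1169.7 DD.
Complete generations = ⌊1169.7 / 464⌋ = 2.

2 generations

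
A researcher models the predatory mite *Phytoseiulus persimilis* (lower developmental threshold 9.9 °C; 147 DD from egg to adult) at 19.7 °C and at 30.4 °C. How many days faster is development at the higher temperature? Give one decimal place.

At 19.7 °C: 147 / (19.7 − 9.9) = 147 / 9.8 = 15.000 d.
At 30.4 °C: 147 / (30.4 − 9.9) = 147 / 20.5 = 7.171 d.
Difference = |15.000 − 7.171| = 7.829 ≈ 7.8 days.

7.8 days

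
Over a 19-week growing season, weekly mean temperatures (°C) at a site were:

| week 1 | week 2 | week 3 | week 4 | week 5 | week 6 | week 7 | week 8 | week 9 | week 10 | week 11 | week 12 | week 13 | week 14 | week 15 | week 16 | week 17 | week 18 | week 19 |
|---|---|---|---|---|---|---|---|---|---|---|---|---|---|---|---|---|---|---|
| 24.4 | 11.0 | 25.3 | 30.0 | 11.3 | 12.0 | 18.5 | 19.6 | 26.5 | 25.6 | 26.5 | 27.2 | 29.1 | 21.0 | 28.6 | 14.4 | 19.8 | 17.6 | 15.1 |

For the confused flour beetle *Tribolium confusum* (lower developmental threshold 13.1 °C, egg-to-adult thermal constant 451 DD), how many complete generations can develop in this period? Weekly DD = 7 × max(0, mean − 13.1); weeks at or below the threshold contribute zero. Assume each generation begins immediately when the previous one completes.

2 generations

Weekly DD (7 × max(0, T̄ − 13.1)): 79.1, 0.0, 85.4, 118.3, 0.0, 0.0, 37.8, 45.5, 93.8, 87.5, 93.8, 98.7, 112.0, 55.3, 108.5, 9.1, 46.9, 31.5, 14.0.
Season total = 1117.2 DD.
Complete generations = ⌊1117.2 / 451⌋ = 2.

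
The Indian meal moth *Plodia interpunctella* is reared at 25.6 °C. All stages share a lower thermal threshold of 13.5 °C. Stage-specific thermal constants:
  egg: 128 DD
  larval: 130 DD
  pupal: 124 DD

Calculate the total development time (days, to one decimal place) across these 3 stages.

Daily accumulation at 25.6 °C = 25.6 − 13.5 = 12.1 DD/day.
Total K = 128 + 130 + 124 = 382 DD.
Total duration = 382 / 12.1 = 31.570 ≈ 31.6 days.

31.6 days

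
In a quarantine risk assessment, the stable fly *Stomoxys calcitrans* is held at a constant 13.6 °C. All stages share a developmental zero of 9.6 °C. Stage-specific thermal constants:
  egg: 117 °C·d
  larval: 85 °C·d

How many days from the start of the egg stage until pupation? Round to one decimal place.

50.5 days

Daily accumulation at 13.6 °C = 13.6 − 9.6 = 4.0 DD/day.
Total K = 117 + 85 = 202 DD.
Total duration = 202 / 4.0 = 50.500 ≈ 50.5 days.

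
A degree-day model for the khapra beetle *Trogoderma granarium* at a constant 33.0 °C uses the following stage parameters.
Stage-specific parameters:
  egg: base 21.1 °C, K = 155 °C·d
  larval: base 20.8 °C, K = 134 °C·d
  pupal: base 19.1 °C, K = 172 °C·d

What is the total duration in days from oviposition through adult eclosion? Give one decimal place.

36.4 days

egg: 155 / (33.0 − 21.1) = 155 / 11.9 = 13.025 d.
larval: 134 / (33.0 − 20.8) = 134 / 12.2 = 10.984 d.
pupal: 172 / (33.0 − 19.1) = 172 / 13.9 = 12.374 d.
Sum = 36.383 ≈ 36.4 days.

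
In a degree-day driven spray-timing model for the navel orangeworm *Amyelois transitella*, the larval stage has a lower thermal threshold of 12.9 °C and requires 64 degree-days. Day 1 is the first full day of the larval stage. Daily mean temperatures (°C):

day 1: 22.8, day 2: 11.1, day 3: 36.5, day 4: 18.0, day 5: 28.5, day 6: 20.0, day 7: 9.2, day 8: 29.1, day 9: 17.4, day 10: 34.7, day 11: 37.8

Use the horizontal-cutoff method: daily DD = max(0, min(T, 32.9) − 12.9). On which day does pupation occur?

Daily DD above 12.9 °C (capped at 20.0): 9.9, 0.0, 20.0, 5.1, 15.6, 7.1, 0.0, 16.2, 4.5, 20.0, 20.0.
Cumulative: 9.9, 9.9, 29.9, 35.0, 50.6, 57.7, 57.7, 73.9, 78.4, 98.4, 118.4.
The total first reaches 64 DD on day 8.

day 8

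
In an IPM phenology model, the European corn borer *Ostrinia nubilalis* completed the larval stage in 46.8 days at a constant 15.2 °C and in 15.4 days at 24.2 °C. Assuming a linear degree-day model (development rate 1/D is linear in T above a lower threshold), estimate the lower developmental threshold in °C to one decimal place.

10.8 °C

Equal thermal constants: D₁(T₁ − T_b) = D₂(T₂ − T_b).
46.8·(15.2 − T_b) = 15.4·(24.2 − T_b)
T_b = (46.8·15.2 − 15.4·24.2) / (46.8 − 15.4) = 338.68 / 31.4 = 10.786 °C ≈ 10.8 °C.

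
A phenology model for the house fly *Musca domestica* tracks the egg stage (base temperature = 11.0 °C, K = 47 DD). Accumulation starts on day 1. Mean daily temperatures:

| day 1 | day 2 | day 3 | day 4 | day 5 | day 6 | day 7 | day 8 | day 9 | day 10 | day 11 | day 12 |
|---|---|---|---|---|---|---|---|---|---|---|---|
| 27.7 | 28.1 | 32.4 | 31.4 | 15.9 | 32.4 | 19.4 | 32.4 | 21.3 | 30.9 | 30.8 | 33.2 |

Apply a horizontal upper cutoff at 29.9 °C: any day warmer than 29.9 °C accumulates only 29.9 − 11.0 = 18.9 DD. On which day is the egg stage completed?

day 3

Daily DD above 11.0 °C (capped at 18.9): 16.7, 17.1, 18.9, 18.9, 4.9, 18.9, 8.4, 18.9, 10.3, 18.9, 18.9, 18.9.
Cumulative: 16.7, 33.8, 52.7, 71.6, 76.5, 95.4, 103.8, 122.7, 133.0, 151.9, 170.8, 189.7.
The total first reaches 47 DD on day 3.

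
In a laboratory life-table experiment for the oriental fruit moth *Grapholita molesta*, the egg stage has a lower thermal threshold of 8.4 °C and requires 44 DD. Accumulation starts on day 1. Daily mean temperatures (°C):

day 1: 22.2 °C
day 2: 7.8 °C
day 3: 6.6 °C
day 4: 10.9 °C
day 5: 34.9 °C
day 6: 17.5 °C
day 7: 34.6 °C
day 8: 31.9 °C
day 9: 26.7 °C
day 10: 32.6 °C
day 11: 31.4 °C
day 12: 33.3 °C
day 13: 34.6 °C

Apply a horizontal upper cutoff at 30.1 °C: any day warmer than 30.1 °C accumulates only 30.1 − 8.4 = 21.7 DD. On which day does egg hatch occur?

Daily DD above 8.4 °C (capped at 21.7): 13.8, 0.0, 0.0, 2.5, 21.7, 9.1, 21.7, 21.7, 18.3, 21.7, 21.7, 21.7, 21.7.
Cumulative: 13.8, 13.8, 13.8, 16.3, 38.0, 47.1, 68.8, 90.5, 108.8, 130.5, 152.2, 173.9, 195.6.
The total first reaches 44 DD on day 6.

day 6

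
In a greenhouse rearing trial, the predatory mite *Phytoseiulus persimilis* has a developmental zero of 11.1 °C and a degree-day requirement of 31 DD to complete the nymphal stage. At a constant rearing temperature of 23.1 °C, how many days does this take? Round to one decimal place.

Daily accumulation = 23.1 − 11.1 = 12.0 DD/day.
Duration = 31 / 12.0 = 2.583 ≈ 2.6 days.

2.6 days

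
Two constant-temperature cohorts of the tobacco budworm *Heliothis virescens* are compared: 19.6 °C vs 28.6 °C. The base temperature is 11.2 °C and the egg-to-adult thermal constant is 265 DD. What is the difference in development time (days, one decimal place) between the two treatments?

16.3 days

At 19.6 °C: 265 / (19.6 − 11.2) = 265 / 8.4 = 31.548 d.
At 28.6 °C: 265 / (28.6 − 11.2) = 265 / 17.4 = 15.230 d.
Difference = |31.548 − 15.230| = 16.318 ≈ 16.3 days.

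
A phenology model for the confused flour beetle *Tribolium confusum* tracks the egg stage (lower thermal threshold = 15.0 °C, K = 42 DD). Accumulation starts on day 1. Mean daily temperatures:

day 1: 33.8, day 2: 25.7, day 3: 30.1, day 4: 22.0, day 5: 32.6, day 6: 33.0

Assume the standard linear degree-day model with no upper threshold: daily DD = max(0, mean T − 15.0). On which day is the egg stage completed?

day 3

Daily DD above 15.0 °C: 18.8, 10.7, 15.1, 7.0, 17.6, 18.0.
Cumulative: 18.8, 29.5, 44.6, 51.6, 69.2, 87.2.
The total first reaches 42 DD on day 3.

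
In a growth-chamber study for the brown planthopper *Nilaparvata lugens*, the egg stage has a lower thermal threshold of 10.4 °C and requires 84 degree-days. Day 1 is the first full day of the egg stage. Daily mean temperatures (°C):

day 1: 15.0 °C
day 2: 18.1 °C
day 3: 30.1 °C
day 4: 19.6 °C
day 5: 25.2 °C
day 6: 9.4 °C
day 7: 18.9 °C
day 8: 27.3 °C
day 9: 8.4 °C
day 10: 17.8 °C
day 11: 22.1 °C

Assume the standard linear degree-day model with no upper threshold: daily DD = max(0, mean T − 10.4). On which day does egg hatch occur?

day 10

Daily DD above 10.4 °C: 4.6, 7.7, 19.7, 9.2, 14.8, 0.0, 8.5, 16.9, 0.0, 7.4, 11.7.
Cumulative: 4.6, 12.3, 32.0, 41.2, 56.0, 56.0, 64.5, 81.4, 81.4, 88.8, 100.5.
The total first reaches 84 DD on day 10.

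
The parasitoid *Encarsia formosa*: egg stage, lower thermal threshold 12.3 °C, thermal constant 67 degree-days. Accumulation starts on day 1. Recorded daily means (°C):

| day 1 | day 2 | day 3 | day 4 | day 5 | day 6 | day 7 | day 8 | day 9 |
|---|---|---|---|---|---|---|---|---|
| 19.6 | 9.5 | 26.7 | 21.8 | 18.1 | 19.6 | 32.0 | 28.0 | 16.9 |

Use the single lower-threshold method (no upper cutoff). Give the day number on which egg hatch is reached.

day 8

Daily DD above 12.3 °C: 7.3, 0.0, 14.4, 9.5, 5.8, 7.3, 19.7, 15.7, 4.6.
Cumulative: 7.3, 7.3, 21.7, 31.2, 37.0, 44.3, 64.0, 79.7, 84.3.
The total first reaches 67 DD on day 8.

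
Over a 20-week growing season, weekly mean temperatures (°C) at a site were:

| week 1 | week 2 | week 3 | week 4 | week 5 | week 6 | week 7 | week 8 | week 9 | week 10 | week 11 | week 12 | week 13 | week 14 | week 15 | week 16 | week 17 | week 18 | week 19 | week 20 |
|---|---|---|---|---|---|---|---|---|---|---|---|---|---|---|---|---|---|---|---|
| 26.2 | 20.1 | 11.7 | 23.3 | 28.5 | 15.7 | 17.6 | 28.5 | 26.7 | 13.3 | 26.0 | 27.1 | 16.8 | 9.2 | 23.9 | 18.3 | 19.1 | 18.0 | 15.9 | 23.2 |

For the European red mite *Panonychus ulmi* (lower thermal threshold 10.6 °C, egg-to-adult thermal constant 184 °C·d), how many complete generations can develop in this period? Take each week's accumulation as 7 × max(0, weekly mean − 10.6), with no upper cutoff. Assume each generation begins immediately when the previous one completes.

7 generations

Weekly DD (7 × max(0, T̄ − 10.6)): 109.2, 66.5, 7.7, 88.9, 125.3, 35.7, 49.0, 125.3, 112.7, 18.9, 107.8, 115.5, 43.4, 0.0, 93.1, 53.9, 59.5, 51.8, 37.1, 88.2.
Season total = 1389.5 DD.
Complete generations = ⌊1389.5 / 184⌋ = 7.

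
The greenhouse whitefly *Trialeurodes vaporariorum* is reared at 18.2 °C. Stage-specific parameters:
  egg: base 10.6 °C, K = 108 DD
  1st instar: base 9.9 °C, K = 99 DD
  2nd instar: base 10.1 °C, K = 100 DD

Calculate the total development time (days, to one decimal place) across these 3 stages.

egg: 108 / (18.2 − 10.6) = 108 / 7.6 = 14.211 d.
1st instar: 99 / (18.2 − 9.9) = 99 / 8.3 = 11.928 d.
2nd instar: 100 / (18.2 − 10.1) = 100 / 8.1 = 12.346 d.
Sum = 38.484 ≈ 38.5 days.

38.5 days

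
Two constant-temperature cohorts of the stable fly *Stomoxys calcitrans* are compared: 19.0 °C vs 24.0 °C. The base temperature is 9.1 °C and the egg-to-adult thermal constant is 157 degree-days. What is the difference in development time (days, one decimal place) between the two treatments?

5.3 days

At 19.0 °C: 157 / (19.0 − 9.1) = 157 / 9.9 = 15.859 d.
At 24.0 °C: 157 / (24.0 − 9.1) = 157 / 14.9 = 10.537 d.
Difference = |15.859 − 10.537| = 5.322 ≈ 5.3 days.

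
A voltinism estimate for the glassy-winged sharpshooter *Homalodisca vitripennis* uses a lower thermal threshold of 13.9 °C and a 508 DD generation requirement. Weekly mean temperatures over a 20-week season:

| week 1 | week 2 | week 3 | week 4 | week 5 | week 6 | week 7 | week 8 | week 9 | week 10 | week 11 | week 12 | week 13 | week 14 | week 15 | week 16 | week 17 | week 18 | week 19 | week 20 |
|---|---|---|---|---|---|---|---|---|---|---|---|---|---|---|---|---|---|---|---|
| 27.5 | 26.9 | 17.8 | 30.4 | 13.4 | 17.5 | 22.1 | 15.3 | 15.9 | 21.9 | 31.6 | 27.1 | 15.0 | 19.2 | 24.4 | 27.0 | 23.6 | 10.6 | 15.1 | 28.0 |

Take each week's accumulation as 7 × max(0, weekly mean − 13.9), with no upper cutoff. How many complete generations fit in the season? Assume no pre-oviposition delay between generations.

Weekly DD (7 × max(0, T̄ − 13.9)): 95.2, 91.0, 27.3, 115.5, 0.0, 25.2, 57.4, 9.8, 14.0, 56.0, 123.9, 92.4, 7.7, 37.1, 73.5, 91.7, 67.9, 0.0, 8.4, 98.7.
Season total = 1092.7 DD.
Complete generations = ⌊1092.7 / 508⌋ = 2.

2 generations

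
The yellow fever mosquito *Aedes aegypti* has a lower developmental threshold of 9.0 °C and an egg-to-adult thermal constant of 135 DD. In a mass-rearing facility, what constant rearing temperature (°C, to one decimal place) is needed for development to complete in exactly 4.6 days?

Required daily accumulation = 135 / 4.6 = 29.348 DD/day.
T = T_base + 29.348 = 9.0 + 29.348 = 38.348 ≈ 38.3 °C.

38.3 °C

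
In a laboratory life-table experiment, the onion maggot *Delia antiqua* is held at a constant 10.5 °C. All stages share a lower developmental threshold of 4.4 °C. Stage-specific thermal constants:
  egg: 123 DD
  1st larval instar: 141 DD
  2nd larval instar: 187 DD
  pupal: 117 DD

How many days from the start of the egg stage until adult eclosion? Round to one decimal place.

Daily accumulation at 10.5 °C = 10.5 − 4.4 = 6.1 DD/day.
Total K = 123 + 141 + 187 + 117 = 568 DD.
Total duration = 568 / 6.1 = 93.115 ≈ 93.1 days.

93.1 days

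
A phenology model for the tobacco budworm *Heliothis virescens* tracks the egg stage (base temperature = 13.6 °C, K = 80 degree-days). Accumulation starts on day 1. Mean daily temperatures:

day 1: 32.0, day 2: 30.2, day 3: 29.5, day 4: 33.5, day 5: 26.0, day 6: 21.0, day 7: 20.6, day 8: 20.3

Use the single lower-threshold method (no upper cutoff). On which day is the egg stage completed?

Daily DD above 13.6 °C: 18.4, 16.6, 15.9, 19.9, 12.4, 7.4, 7.0, 6.7.
Cumulative: 18.4, 35.0, 50.9, 70.8, 83.2, 90.6, 97.6, 104.3.
The total first reaches 80 DD on day 5.

day 5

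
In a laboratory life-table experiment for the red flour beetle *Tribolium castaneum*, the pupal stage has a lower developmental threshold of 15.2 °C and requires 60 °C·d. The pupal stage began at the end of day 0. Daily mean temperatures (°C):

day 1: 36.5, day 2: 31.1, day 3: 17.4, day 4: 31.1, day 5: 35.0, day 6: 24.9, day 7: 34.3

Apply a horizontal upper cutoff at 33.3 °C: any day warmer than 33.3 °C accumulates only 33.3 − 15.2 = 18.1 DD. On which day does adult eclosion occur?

Daily DD above 15.2 °C (capped at 18.1): 18.1, 15.9, 2.2, 15.9, 18.1, 9.7, 18.1.
Cumulative: 18.1, 34.0, 36.2, 52.1, 70.2, 79.9, 98.0.
The total first reaches 60 DD on day 5.

day 5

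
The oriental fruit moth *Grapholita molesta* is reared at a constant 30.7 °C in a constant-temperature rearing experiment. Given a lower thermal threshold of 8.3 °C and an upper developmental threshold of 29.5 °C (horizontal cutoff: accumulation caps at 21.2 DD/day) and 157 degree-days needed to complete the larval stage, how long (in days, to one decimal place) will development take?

Temperature 30.7 °C exceeds the upper threshold, so daily accumulation caps at 29.5 − 8.3 = 21.2 DD/day.
Duration = 157 / 21.2 = 7.406 ≈ 7.4 days.

7.4 days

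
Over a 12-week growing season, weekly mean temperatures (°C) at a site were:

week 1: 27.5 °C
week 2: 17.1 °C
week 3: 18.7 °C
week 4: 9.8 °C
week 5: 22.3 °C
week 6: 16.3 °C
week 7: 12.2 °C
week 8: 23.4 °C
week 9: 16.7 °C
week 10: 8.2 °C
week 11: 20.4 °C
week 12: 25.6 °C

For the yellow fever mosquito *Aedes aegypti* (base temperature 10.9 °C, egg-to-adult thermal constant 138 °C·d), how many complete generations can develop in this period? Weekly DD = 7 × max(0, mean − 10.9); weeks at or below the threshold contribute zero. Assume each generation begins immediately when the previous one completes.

4 generations

Weekly DD (7 × max(0, T̄ − 10.9)): 116.2, 43.4, 54.6, 0.0, 79.8, 37.8, 9.1, 87.5, 40.6, 0.0, 66.5, 102.9.
Season total = 638.4 DD.
Complete generations = ⌊638.4 / 138⌋ = 4.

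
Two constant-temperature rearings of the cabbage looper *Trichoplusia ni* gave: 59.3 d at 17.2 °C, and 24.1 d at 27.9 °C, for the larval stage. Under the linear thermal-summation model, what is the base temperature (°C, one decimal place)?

9.9 °C

Equal thermal constants: D₁(T₁ − T_b) = D₂(T₂ − T_b).
59.3·(17.2 − T_b) = 24.1·(27.9 − T_b)
T_b = (59.3·17.2 − 24.1·27.9) / (59.3 − 24.1) = 347.57 / 35.2 = 9.874 °C ≈ 9.9 °C.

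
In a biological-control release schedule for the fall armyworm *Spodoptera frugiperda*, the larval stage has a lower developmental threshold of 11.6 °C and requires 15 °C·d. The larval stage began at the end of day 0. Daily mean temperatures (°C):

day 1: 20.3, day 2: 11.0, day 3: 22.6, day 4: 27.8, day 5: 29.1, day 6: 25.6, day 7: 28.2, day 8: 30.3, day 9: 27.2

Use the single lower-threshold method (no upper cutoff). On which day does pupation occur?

Daily DD above 11.6 °C: 8.7, 0.0, 11.0, 16.2, 17.5, 14.0, 16.6, 18.7, 15.6.
Cumulative: 8.7, 8.7, 19.7, 35.9, 53.4, 67.4, 84.0, 102.7, 118.3.
The total first reaches 15 DD on day 3.

day 3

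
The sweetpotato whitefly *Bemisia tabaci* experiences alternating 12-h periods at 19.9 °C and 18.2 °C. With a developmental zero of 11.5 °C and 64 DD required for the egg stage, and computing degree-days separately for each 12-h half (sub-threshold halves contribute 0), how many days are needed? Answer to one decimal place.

Day half: max(0, 19.9 − 11.5) × 0.5 = 8.4 × 0.5 = 4.20 DD.
Night half: max(0, 18.2 − 11.5) × 0.5 = 6.7 × 0.5 = 3.35 DD.
Per 24 h: 7.55 DD/day.
Duration = 64 / 7.55 = 8.477 ≈ 8.5 days.

8.5 days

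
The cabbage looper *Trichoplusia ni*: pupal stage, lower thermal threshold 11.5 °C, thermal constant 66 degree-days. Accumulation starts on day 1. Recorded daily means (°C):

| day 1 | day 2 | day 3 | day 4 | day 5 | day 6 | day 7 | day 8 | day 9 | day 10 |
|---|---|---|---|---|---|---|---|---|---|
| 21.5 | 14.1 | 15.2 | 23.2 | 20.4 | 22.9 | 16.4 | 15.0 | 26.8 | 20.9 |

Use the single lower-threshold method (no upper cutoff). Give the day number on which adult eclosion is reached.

day 9

Daily DD above 11.5 °C: 10.0, 2.6, 3.7, 11.7, 8.9, 11.4, 4.9, 3.5, 15.3, 9.4.
Cumulative: 10.0, 12.6, 16.3, 28.0, 36.9, 48.3, 53.2, 56.7, 72.0, 81.4.
The total first reaches 66 DD on day 9.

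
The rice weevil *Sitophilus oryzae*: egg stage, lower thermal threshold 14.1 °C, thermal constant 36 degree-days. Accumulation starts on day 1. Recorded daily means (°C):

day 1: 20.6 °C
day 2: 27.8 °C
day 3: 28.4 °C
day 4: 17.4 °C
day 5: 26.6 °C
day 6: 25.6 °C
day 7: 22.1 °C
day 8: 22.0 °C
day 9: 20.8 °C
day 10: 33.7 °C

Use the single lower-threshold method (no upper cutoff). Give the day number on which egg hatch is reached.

Daily DD above 14.1 °C: 6.5, 13.7, 14.3, 3.3, 12.5, 11.5, 8.0, 7.9, 6.7, 19.6.
Cumulative: 6.5, 20.2, 34.5, 37.8, 50.3, 61.8, 69.8, 77.7, 84.4, 104.0.
The total first reaches 36 DD on day 4.

day 4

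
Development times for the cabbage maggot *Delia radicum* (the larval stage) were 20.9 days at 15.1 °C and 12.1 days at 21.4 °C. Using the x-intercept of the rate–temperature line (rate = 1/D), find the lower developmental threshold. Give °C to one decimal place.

6.4 °C

Linear rate model ⇒ the product D·(T − T_b) is constant across temperatures.
20.9·(15.1 − T_b) = 12.1·(21.4 − T_b)
T_b = (20.9·15.1 − 12.1·21.4) / (20.9 − 12.1) = 56.65 / 8.8 = 6.437 °C ≈ 6.4 °C.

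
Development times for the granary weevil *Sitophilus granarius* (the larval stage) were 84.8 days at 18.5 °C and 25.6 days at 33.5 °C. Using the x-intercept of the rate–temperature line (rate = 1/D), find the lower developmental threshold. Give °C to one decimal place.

Equal thermal constants: D₁(T₁ − T_b) = D₂(T₂ − T_b).
84.8·(18.5 − T_b) = 25.6·(33.5 − T_b)
T_b = (84.8·18.5 − 25.6·33.5) / (84.8 − 25.6) = 711.20 / 59.2 = 12.014 °C ≈ 12.0 °C.

12.0 °C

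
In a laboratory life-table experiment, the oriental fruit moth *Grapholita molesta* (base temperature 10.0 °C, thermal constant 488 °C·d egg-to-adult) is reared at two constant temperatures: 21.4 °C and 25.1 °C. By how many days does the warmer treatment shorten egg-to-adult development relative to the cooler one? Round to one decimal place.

At 21.4 °C: 488 / (21.4 − 10.0) = 488 / 11.4 = 42.807 d.
At 25.1 °C: 488 / (25.1 − 10.0) = 488 / 15.1 = 32.318 d.
Difference = |42.807 − 32.318| = 10.489 ≈ 10.5 days.

10.5 days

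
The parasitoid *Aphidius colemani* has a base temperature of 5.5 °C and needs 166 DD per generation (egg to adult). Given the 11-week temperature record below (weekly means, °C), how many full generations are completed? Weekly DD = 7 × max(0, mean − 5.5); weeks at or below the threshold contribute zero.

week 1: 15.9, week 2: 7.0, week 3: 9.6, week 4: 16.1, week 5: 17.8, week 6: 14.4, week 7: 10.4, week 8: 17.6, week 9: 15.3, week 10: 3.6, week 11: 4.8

Weekly DD (7 × max(0, T̄ − 5.5)): 72.8, 10.5, 28.7, 74.2, 86.1, 62.3, 34.3, 84.7, 68.6, 0.0, 0.0.
Season total = 522.2 DD.
Complete generations = ⌊522.2 / 166⌋ = 3.

3 generations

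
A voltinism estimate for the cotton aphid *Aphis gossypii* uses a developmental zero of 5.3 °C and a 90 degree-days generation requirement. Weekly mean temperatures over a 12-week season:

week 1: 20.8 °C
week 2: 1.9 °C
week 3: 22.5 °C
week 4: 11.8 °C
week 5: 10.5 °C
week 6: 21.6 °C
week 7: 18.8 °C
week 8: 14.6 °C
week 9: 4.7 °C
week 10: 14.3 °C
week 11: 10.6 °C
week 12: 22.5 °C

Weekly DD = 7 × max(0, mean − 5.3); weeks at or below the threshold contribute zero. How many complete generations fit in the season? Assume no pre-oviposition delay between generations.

Weekly DD (7 × max(0, T̄ − 5.3)): 108.5, 0.0, 120.4, 45.5, 36.4, 114.1, 94.5, 65.1, 0.0, 63.0, 37.1, 120.4.
Season total = 805.0 DD.
Complete generations = ⌊805.0 / 90⌋ = 8.

8 generations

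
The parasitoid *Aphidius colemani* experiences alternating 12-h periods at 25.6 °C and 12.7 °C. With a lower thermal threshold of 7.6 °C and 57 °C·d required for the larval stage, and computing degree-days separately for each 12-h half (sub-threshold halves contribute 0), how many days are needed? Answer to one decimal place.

Day half: max(0, 25.6 − 7.6) × 0.5 = 18.0 × 0.5 = 9.00 DD.
Night half: max(0, 12.7 − 7.6) × 0.5 = 5.1 × 0.5 = 2.55 DD.
Per 24 h: 11.55 DD/day.
Duration = 57 / 11.55 = 4.935 ≈ 4.9 days.

4.9 days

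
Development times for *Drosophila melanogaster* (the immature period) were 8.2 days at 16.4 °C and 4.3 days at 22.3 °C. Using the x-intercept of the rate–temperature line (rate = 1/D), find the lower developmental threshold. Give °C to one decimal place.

Linear rate model ⇒ the product D·(T − T_b) is constant across temperatures.
8.2·(16.4 − T_b) = 4.3·(22.3 − T_b)
T_b = (8.2·16.4 − 4.3·22.3) / (8.2 − 4.3) = 38.59 / 3.9 = 9.895 °C ≈ 9.9 °C.

9.9 °C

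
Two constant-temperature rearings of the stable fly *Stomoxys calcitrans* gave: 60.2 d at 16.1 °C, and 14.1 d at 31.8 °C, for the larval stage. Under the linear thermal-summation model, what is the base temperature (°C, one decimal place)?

11.3 °C

Equal thermal constants: D₁(T₁ − T_b) = D₂(T₂ − T_b).
60.2·(16.1 − T_b) = 14.1·(31.8 − T_b)
T_b = (60.2·16.1 − 14.1·31.8) / (60.2 − 14.1) = 520.84 / 46.1 = 11.298 °C ≈ 11.3 °C.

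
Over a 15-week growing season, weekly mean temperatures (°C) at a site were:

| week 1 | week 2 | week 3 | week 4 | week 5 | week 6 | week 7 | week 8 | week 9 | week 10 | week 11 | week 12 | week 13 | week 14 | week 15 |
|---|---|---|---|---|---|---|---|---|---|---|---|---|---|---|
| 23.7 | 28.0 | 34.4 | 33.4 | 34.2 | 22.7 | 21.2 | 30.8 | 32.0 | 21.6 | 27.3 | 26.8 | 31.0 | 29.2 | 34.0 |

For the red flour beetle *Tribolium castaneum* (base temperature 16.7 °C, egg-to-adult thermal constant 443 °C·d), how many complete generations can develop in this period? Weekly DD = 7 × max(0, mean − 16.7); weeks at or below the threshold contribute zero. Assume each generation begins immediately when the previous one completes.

Weekly DD (7 × max(0, T̄ − 16.7)): 49.0, 79.1, 123.9, 116.9, 122.5, 42.0, 31.5, 98.7, 107.1, 34.3, 74.2, 70.7, 100.1, 87.5, 121.1.
Season total = 1258.6 DD.
Complete generations = ⌊1258.6 / 443⌋ = 2.

2 generations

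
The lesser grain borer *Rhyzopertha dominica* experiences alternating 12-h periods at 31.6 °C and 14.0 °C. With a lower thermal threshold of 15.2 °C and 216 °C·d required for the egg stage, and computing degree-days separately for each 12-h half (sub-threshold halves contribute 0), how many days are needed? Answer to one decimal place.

26.3 days

Day half: max(0, 31.6 − 15.2) × 0.5 = 16.4 × 0.5 = 8.20 DD.
Night half: max(0, 14.0 − 15.2) × 0.5 = 0.0 × 0.5 = 0.00 DD.
Per 24 h: 8.20 DD/day.
Duration = 216 / 8.20 = 26.341 ≈ 26.3 days.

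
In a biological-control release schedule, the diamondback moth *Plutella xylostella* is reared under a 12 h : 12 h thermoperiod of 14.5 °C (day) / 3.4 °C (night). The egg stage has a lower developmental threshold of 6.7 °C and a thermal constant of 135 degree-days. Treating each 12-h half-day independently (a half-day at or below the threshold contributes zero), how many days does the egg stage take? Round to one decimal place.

Day half: max(0, 14.5 − 6.7) × 0.5 = 7.8 × 0.5 = 3.90 DD.
Night half: max(0, 3.4 − 6.7) × 0.5 = 0.0 × 0.5 = 0.00 DD.
Per 24 h: 3.90 DD/day.
Duration = 135 / 3.90 = 34.615 ≈ 34.6 days.

34.6 days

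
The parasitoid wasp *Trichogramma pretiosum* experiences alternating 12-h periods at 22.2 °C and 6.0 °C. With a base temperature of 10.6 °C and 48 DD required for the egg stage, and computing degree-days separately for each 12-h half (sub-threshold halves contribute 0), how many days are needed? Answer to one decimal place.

Day half: max(0, 22.2 − 10.6) × 0.5 = 11.6 × 0.5 = 5.80 DD.
Night half: max(0, 6.0 − 10.6) × 0.5 = 0.0 × 0.5 = 0.00 DD.
Per 24 h: 5.80 DD/day.
Duration = 48 / 5.80 = 8.276 ≈ 8.3 days.

8.3 days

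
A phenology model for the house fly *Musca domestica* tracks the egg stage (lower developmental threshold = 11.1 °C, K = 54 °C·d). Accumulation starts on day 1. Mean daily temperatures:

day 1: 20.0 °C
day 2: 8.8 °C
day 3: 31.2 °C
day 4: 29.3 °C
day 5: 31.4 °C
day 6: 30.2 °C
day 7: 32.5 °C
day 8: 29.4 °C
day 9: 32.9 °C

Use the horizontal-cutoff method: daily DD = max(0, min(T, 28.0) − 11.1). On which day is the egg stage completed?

day 5

Daily DD above 11.1 °C (capped at 16.9): 8.9, 0.0, 16.9, 16.9, 16.9, 16.9, 16.9, 16.9, 16.9.
Cumulative: 8.9, 8.9, 25.8, 42.7, 59.6, 76.5, 93.4, 110.3, 127.2.
The total first reaches 54 DD on day 5.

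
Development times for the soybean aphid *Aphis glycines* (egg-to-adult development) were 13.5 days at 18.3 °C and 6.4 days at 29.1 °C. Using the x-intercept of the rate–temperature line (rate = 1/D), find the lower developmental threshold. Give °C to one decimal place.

8.6 °C

Under the model K = D·(T − T_b), so D₁·(T₁ − T_b) = D₂·(T₂ − T_b).
13.5·(18.3 − T_b) = 6.4·(29.1 − T_b)
T_b = (13.5·18.3 − 6.4·29.1) / (13.5 − 6.4) = 60.81 / 7.1 = 8.565 °C ≈ 8.6 °C.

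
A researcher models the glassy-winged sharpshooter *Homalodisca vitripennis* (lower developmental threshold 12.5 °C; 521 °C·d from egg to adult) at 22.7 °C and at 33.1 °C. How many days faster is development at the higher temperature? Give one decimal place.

25.8 days

At 22.7 °C: 521 / (22.7 − 12.5) = 521 / 10.2 = 51.078 d.
At 33.1 °C: 521 / (33.1 − 12.5) = 521 / 20.6 = 25.291 d.
Difference = |51.078 − 25.291| = 25.787 ≈ 25.8 days.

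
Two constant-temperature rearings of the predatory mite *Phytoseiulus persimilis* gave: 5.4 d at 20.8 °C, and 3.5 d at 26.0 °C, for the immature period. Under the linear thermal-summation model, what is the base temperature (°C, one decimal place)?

Linear rate model ⇒ the product D·(T − T_b) is constant across temperatures.
5.4·(20.8 − T_b) = 3.5·(26.0 − T_b)
T_b = (5.4·20.8 − 3.5·26.0) / (5.4 − 3.5) = 21.32 / 1.9 = 11.221 °C ≈ 11.2 °C.

11.2 °C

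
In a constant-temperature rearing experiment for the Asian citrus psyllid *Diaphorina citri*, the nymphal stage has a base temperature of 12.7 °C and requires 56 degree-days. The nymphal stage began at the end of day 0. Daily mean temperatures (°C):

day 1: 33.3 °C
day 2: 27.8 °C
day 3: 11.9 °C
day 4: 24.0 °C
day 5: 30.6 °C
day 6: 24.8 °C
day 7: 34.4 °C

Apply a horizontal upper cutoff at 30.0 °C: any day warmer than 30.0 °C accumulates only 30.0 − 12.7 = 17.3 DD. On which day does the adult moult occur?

Daily DD above 12.7 °C (capped at 17.3): 17.3, 15.1, 0.0, 11.3, 17.3, 12.1, 17.3.
Cumulative: 17.3, 32.4, 32.4, 43.7, 61.0, 73.1, 90.4.
The total first reaches 56 DD on day 5.

day 5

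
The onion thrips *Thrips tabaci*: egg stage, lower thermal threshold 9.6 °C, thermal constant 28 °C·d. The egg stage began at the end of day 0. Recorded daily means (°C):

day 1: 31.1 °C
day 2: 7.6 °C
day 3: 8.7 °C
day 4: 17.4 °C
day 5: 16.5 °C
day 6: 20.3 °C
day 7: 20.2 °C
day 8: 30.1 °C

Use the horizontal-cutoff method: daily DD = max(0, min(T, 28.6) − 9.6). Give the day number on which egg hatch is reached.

Daily DD above 9.6 °C (capped at 19.0): 19.0, 0.0, 0.0, 7.8, 6.9, 10.7, 10.6, 19.0.
Cumulative: 19.0, 19.0, 19.0, 26.8, 33.7, 44.4, 55.0, 74.0.
The total first reaches 28 DD on day 5.

day 5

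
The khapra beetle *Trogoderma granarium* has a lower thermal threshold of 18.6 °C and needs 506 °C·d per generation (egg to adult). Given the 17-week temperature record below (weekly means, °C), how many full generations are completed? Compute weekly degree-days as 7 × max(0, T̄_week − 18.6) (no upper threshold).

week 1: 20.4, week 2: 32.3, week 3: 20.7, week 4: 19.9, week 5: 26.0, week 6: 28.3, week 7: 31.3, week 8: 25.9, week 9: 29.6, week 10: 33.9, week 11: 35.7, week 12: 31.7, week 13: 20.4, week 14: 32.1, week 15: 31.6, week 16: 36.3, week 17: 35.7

2 generations

Weekly DD (7 × max(0, T̄ − 18.6)): 12.6, 95.9, 14.7, 9.1, 51.8, 67.9, 88.9, 51.1, 77.0, 107.1, 119.7, 91.7, 12.6, 94.5, 91.0, 123.9, 119.7.
Season total = 1229.2 DD.
Complete generations = ⌊1229.2 / 506⌋ = 2.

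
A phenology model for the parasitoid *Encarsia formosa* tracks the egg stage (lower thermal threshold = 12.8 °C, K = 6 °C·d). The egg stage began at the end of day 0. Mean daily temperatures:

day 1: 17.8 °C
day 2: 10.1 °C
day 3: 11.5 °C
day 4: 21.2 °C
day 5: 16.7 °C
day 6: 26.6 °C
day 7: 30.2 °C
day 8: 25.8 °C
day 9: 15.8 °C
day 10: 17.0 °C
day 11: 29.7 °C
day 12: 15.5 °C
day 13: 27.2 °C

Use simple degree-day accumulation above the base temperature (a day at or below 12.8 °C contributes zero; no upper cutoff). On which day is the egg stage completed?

day 4

Daily DD above 12.8 °C: 5.0, 0.0, 0.0, 8.4, 3.9, 13.8, 17.4, 13.0, 3.0, 4.2, 16.9, 2.7, 14.4.
Cumulative: 5.0, 5.0, 5.0, 13.4, 17.3, 31.1, 48.5, 61.5, 64.5, 68.7, 85.6, 88.3, 102.7.
The total first reaches 6 DD on day 4.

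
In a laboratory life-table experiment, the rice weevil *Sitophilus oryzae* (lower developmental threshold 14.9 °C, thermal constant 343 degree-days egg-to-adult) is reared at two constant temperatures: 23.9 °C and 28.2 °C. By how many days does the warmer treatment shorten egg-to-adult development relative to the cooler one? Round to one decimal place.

12.3 days

At 23.9 °C: 343 / (23.9 − 14.9) = 343 / 9.0 = 38.111 d.
At 28.2 °C: 343 / (28.2 − 14.9) = 343 / 13.3 = 25.789 d.
Difference = |38.111 − 25.789| = 12.322 ≈ 12.3 days.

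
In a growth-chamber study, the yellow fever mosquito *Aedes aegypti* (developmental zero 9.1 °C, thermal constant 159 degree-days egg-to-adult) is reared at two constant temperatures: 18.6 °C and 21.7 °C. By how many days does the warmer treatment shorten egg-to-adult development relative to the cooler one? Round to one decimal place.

4.1 days

At 18.6 °C: 159 / (18.6 − 9.1) = 159 / 9.5 = 16.737 d.
At 21.7 °C: 159 / (21.7 − 9.1) = 159 / 12.6 = 12.619 d.
Difference = |16.737 − 12.619| = 4.118 ≈ 4.1 days.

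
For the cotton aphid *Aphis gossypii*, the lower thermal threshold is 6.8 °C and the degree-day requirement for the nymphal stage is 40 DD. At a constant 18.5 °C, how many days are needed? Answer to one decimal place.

Daily accumulation = 18.5 − 6.8 = 11.7 DD/day.
Duration = 40 / 11.7 = 3.419 ≈ 3.4 days.

3.4 days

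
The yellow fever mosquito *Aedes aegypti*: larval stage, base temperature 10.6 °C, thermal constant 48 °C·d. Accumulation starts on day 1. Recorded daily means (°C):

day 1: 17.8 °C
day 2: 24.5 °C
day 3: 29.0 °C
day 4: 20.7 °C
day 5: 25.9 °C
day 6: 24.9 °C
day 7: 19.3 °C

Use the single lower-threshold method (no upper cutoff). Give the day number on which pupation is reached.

day 4

Daily DD above 10.6 °C: 7.2, 13.9, 18.4, 10.1, 15.3, 14.3, 8.7.
Cumulative: 7.2, 21.1, 39.5, 49.6, 64.9, 79.2, 87.9.
The total first reaches 48 DD on day 4.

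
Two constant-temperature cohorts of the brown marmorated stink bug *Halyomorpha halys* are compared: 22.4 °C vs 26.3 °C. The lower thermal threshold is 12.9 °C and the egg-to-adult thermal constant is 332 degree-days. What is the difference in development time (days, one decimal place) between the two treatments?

10.2 days

At 22.4 °C: 332 / (22.4 − 12.9) = 332 / 9.5 = 34.947 d.
At 26.3 °C: 332 / (26.3 − 12.9) = 332 / 13.4 = 24.776 d.
Difference = |34.947 − 24.776| = 10.171 ≈ 10.2 days.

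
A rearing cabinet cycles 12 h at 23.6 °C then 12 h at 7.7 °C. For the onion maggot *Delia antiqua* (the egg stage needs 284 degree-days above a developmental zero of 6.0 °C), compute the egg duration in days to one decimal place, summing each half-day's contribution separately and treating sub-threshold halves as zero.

29.4 days

Day half: max(0, 23.6 − 6.0) × 0.5 = 17.6 × 0.5 = 8.80 DD.
Night half: max(0, 7.7 − 6.0) × 0.5 = 1.7 × 0.5 = 0.85 DD.
Per 24 h: 9.65 DD/day.
Duration = 284 / 9.65 = 29.430 ≈ 29.4 days.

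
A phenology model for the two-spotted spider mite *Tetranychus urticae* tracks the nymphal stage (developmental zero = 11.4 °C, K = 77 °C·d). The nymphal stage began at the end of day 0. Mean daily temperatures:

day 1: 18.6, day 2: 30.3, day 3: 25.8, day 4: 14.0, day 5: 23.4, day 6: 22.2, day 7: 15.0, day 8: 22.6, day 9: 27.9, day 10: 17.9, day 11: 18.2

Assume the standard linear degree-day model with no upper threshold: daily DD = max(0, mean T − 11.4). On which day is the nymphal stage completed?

day 8

Daily DD above 11.4 °C: 7.2, 18.9, 14.4, 2.6, 12.0, 10.8, 3.6, 11.2, 16.5, 6.5, 6.8.
Cumulative: 7.2, 26.1, 40.5, 43.1, 55.1, 65.9, 69.5, 80.7, 97.2, 103.7, 110.5.
The total first reaches 77 DD on day 8.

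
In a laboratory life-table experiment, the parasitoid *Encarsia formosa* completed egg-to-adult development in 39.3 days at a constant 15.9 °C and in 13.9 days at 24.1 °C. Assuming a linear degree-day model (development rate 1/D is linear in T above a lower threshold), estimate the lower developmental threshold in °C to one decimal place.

Equal thermal constants: D₁(T₁ − T_b) = D₂(T₂ − T_b).
39.3·(15.9 − T_b) = 13.9·(24.1 − T_b)
T_b = (39.3·15.9 − 13.9·24.1) / (39.3 − 13.9) = 289.88 / 25.4 = 11.413 °C ≈ 11.4 °C.

11.4 °C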